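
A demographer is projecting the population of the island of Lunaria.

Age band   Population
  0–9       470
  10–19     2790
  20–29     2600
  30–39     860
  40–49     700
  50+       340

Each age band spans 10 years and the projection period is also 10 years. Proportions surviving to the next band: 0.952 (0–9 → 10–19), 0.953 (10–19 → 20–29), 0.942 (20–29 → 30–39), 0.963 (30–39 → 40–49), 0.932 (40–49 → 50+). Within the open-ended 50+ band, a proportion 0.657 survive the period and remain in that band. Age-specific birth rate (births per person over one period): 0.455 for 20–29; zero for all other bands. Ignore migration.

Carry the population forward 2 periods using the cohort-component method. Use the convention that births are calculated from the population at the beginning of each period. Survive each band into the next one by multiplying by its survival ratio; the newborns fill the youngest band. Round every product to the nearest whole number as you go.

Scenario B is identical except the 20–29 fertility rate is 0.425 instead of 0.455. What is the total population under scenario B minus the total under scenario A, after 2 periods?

-154

— Period 1 —
Births: 2600 × 0.455 = 1183
10–19: 470 × 0.952 = 447
20–29: 2790 × 0.953 = 2659
30–39: 2600 × 0.942 = 2449
40–49: 860 × 0.963 = 828
50+: 700 × 0.932 + 340 × 0.657 = 652 + 223 = 875
Population now: 0–9=1183, 10–19=447, 20–29=2659, 30–39=2449, 40–49=828, 50+=875
— Period 2 —
Births: 2659 × 0.455 = 1210
10–19: 1183 × 0.952 = 1126
20–29: 447 × 0.953 = 426
30–39: 2659 × 0.942 = 2505
40–49: 2449 × 0.963 = 2358
50+: 828 × 0.932 + 875 × 0.657 = 772 + 575 = 1347
Population now: 0–9=1210, 10–19=1126, 20–29=426, 30–39=2505, 40–49=2358, 50+=1347
Scenario A total after 2 periods: 8972
Scenario B projection —
— Period 1 —
Births: 2600 × 0.425 = 1105
10–19: 470 × 0.952 = 447
20–29: 2790 × 0.953 = 2659
30–39: 2600 × 0.942 = 2449
40–49: 860 × 0.963 = 828
50+: 700 × 0.932 + 340 × 0.657 = 652 + 223 = 875
Population now: 0–9=1105, 10–19=447, 20–29=2659, 30–39=2449, 40–49=828, 50+=875
— Period 2 —
Births: 2659 × 0.425 = 1130
10–19: 1105 × 0.952 = 1052
20–29: 447 × 0.953 = 426
30–39: 2659 × 0.942 = 2505
40–49: 2449 × 0.963 = 2358
50+: 828 × 0.932 + 875 × 0.657 = 772 + 575 = 1347
Population now: 0–9=1130, 10–19=1052, 20–29=426, 30–39=2505, 40–49=2358, 50+=1347
Scenario B total after 2 periods: 8818
Difference B − A = 8818 − 8972 = -154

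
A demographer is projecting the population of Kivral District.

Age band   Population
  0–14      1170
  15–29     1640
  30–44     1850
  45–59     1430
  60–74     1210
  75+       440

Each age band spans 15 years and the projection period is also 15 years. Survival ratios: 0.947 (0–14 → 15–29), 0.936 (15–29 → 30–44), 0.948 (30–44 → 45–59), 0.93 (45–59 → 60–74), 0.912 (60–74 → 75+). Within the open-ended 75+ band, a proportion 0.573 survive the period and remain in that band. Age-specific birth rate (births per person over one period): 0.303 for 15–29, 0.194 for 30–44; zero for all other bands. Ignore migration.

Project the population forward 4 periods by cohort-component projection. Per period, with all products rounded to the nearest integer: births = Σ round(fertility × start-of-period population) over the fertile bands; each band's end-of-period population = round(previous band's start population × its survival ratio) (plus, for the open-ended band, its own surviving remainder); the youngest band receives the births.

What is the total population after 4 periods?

Let group 1 be 0–14 through group 6 = 75+.
— Period 1 —
Births: 1640 × 0.303 = 497  |  1850 × 0.194 = 359 → total 856
Group 2: 1170 × 0.947 = 1108
Group 3: 1640 × 0.936 = 1535
Group 4: 1850 × 0.948 = 1754
Group 5: 1430 × 0.93 = 1330
Group 6: 1210 × 0.912 + 440 × 0.573 = 1104 + 252 = 1356
Population now: 0–14=856, 15–29=1108, 30–44=1535, 45–59=1754, 60–74=1330, 75+=1356
— Period 2 —
Births: 1108 × 0.303 = 336  |  1535 × 0.194 = 298 → total 634
Group 2: 856 × 0.947 = 811
Group 3: 1108 × 0.936 = 1037
Group 4: 1535 × 0.948 = 1455
Group 5: 1754 × 0.93 = 1631
Group 6: 1330 × 0.912 + 1356 × 0.573 = 1213 + 777 = 1990
Population now: 0–14=634, 15–29=811, 30–44=1037, 45–59=1455, 60–74=1631, 75+=1990
— Period 3 —
Births: 811 × 0.303 = 246  |  1037 × 0.194 = 201 → total 447
Group 2: 634 × 0.947 = 600
Group 3: 811 × 0.936 = 759
Group 4: 1037 × 0.948 = 983
Group 5: 1455 × 0.93 = 1353
Group 6: 1631 × 0.912 + 1990 × 0.573 = 1487 + 1140 = 2627
Population now: 0–14=447, 15–29=600, 30–44=759, 45–59=983, 60–74=1353, 75+=2627
— Period 4 —
Births: 600 × 0.303 = 182  |  759 × 0.194 = 147 → total 329
Group 2: 447 × 0.947 = 423
Group 3: 600 × 0.936 = 562
Group 4: 759 × 0.948 = 720
Group 5: 983 × 0.93 = 914
Group 6: 1353 × 0.912 + 2627 × 0.573 = 1234 + 1505 = 2739
Population now: 0–14=329, 15–29=423, 30–44=562, 45–59=720, 60–74=914, 75+=2739
Total after period 4: 329 + 423 + 562 + 720 + 914 + 2739 = 5687

5687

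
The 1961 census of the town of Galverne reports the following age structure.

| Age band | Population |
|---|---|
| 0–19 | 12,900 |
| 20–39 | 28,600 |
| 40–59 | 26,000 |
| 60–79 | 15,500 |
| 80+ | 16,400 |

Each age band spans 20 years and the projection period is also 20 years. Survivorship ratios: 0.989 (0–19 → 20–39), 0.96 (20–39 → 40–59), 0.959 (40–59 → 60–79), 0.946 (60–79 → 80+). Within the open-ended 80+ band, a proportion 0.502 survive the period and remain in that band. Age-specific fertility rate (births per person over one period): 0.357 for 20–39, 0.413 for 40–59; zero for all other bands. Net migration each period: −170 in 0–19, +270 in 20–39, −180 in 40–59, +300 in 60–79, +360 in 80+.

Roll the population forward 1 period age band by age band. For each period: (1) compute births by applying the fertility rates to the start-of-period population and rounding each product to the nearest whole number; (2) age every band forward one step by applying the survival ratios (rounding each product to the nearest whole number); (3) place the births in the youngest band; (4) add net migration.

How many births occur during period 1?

Period 1.
Births: 28600 × 0.357 = 10210 ; 26000 × 0.413 = 10738 ⇒ total 20948
20–39: 12900 × 0.989 = 12758
40–59: 28600 × 0.96 = 27456
60–79: 26000 × 0.959 = 24934
80+: 15500 × 0.946 + 16400 × 0.502 = 14663 + 8233 = 22896
Net migration: 0–19 − 170 → 20778; 20–39 + 270 → 13028; 40–59 − 180 → 27276; 60–79 + 300 → 25234; 80+ + 360 → 23256
Giving 20778 / 13028 / 27276 / 25234 / 23256.

20948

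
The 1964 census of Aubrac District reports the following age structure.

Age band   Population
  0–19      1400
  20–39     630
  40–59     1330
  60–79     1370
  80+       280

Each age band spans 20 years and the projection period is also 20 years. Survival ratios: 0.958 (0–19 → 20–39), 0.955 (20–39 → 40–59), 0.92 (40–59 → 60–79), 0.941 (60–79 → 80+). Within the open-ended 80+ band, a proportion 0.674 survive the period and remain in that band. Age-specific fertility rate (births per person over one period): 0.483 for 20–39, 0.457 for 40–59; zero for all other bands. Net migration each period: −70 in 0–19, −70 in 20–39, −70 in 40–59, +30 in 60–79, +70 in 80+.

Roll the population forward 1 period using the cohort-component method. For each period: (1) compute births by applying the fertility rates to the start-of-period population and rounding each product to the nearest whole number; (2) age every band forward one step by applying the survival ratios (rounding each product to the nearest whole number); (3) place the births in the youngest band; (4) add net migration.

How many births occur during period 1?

Period 1:
Births: 630 * 0.483 = 304  |  1330 * 0.457 = 608 ⇒ total 912
20–39: 1400 * 0.958 = 1341
40–59: 630 * 0.955 = 602
60–79: 1330 * 0.92 = 1224
80+: 1370 * 0.941 + 280 * 0.674 = 1289 + 189 = 1478
Net migration: 0–19 − 70 → 842; 20–39 − 70 → 1271; 40–59 − 70 → 532; 60–79 + 30 → 1254; 80+ + 70 → 1548
Giving 842 / 1271 / 532 / 1254 / 1548.

912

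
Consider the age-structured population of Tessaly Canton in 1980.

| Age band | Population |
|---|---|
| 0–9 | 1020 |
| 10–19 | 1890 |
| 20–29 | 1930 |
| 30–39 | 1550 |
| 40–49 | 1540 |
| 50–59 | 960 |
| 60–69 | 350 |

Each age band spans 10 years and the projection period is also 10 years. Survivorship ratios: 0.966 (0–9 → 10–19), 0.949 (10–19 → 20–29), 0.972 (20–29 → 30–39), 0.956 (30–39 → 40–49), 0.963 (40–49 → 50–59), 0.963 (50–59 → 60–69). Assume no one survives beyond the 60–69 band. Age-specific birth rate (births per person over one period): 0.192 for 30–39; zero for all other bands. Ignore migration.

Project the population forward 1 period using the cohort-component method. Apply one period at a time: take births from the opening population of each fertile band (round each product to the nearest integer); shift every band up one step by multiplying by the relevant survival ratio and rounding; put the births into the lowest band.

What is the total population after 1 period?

After projecting period 1:
Births: 1550 × 0.192 = 298
10–19: 1020 × 0.966 = 985
20–29: 1890 × 0.949 = 1794
30–39: 1930 × 0.972 = 1876
40–49: 1550 × 0.956 = 1482
50–59: 1540 × 0.963 = 1483
60–69: 960 × 0.963 = 924
Giving 298 / 985 / 1794 / 1876 / 1482 / 1483 / 924.
Total after period 1: 298 + 985 + 1794 + 1876 + 1482 + 1483 + 924 = 8842

8842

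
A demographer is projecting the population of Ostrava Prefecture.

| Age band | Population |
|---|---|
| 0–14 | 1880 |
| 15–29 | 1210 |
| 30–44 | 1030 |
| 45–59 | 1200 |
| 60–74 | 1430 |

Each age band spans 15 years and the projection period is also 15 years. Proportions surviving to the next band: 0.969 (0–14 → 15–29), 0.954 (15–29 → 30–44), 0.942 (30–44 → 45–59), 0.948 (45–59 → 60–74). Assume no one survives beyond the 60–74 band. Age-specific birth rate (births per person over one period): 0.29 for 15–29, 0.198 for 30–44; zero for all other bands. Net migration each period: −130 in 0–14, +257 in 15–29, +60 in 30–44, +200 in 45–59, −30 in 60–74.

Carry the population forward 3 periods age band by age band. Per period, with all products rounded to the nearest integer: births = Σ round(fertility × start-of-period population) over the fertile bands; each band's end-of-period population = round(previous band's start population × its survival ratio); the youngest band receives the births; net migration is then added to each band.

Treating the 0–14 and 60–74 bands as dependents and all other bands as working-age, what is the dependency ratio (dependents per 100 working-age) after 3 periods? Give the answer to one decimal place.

Let group 1 be 0–14 through group 5 = 60–74.
After projecting period 1:
Births: 1210 × 0.29 = 351 ; 1030 × 0.198 = 204 → total 555
Group 2: 1880 × 0.969 = 1822
Group 3: 1210 × 0.954 = 1154
Group 4: 1030 × 0.942 = 970
Group 5: 1200 × 0.948 = 1138
Net migration: Group 1 − 130 → 425; Group 2 + 257 → 2079; Group 3 + 60 → 1214; Group 4 + 200 → 1170; Group 5 − 30 → 1108
Giving 425 / 2079 / 1214 / 1170 / 1108.
After projecting period 2:
Births: 2079 × 0.29 = 603 ; 1214 × 0.198 = 240 → total 843
Group 2: 425 × 0.969 = 412
Group 3: 2079 × 0.954 = 1983
Group 4: 1214 × 0.942 = 1144
Group 5: 1170 × 0.948 = 1109
Net migration: Group 1 − 130 → 713; Group 2 + 257 → 669; Group 3 + 60 → 2043; Group 4 + 200 → 1344; Group 5 − 30 → 1079
Giving 713 / 669 / 2043 / 1344 / 1079.
After projecting period 3:
Births: 669 × 0.29 = 194 ; 2043 × 0.198 = 405 → total 599
Group 2: 713 × 0.969 = 691
Group 3: 669 × 0.954 = 638
Group 4: 2043 × 0.942 = 1925
Group 5: 1344 × 0.948 = 1274
Net migration: Group 1 − 130 → 469; Group 2 + 257 → 948; Group 3 + 60 → 698; Group 4 + 200 → 2125; Group 5 − 30 → 1244
Giving 469 / 948 / 698 / 2125 / 1244.
Dependents (band 0–14 + band 60–74) = 469 + 1244 = 1713; working-age = 3771; ratio = 1713/3771 × 100 = 45.4

45.4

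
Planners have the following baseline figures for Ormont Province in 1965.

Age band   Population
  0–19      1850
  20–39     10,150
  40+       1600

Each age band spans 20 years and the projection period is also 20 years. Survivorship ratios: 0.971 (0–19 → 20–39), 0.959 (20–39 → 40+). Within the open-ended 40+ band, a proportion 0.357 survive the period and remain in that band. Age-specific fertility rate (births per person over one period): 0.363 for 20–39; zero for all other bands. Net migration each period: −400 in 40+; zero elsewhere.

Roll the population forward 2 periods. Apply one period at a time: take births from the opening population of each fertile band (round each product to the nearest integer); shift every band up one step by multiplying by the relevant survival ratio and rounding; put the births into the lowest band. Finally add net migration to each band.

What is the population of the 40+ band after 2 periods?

[period 1]
Births: 10150 * 0.363 = 3684
20–39: 1850 * 0.971 = 1796
40+: 10150 * 0.959 + 1600 * 0.357 = 9734 + 571 = 10305
Net migration: 40+ − 400 → 9905
→ [3684, 1796, 9905]
[period 2]
Births: 1796 * 0.363 = 652
20–39: 3684 * 0.971 = 3577
40+: 1796 * 0.959 + 9905 * 0.357 = 1722 + 3536 = 5258
Net migration: 40+ − 400 → 4858
→ [652, 3577, 4858]

4858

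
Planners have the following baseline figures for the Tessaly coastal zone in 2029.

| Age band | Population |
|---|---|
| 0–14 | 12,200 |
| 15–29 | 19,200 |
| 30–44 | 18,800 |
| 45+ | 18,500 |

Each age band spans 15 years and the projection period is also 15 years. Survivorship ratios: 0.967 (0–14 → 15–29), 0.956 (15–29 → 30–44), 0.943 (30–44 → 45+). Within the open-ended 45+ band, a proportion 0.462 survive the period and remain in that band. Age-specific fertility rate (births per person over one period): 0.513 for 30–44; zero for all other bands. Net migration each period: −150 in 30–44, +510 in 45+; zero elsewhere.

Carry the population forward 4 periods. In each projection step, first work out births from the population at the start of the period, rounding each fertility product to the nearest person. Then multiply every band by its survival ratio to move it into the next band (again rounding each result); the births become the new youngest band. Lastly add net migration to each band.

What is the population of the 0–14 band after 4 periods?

4497

Period 1.
Births: 18800 × 0.513 = 9644
15–29: 12200 × 0.967 = 11797
30–44: 19200 × 0.956 = 18355
45+: 18800 × 0.943 + 18500 × 0.462 = 17728 + 8547 = 26275
Net migration: 30–44 − 150 → 18205; 45+ + 510 → 26785
→ [9644, 11797, 18205, 26785]
Period 2.
Births: 18205 × 0.513 = 9339
15–29: 9644 × 0.967 = 9326
30–44: 11797 × 0.956 = 11278
45+: 18205 × 0.943 + 26785 × 0.462 = 17167 + 12375 = 29542
Net migration: 30–44 − 150 → 11128; 45+ + 510 → 30052
→ [9339, 9326, 11128, 30052]
Period 3.
Births: 11128 × 0.513 = 5709
15–29: 9339 × 0.967 = 9031
30–44: 9326 × 0.956 = 8916
45+: 11128 × 0.943 + 30052 × 0.462 = 10494 + 13884 = 24378
Net migration: 30–44 − 150 → 8766; 45+ + 510 → 24888
→ [5709, 9031, 8766, 24888]
Period 4.
Births: 8766 × 0.513 = 4497
15–29: 5709 × 0.967 = 5521
30–44: 9031 × 0.956 = 8634
45+: 8766 × 0.943 + 24888 × 0.462 = 8266 + 11498 = 19764
Net migration: 30–44 − 150 → 8484; 45+ + 510 → 20274
→ [4497, 5521, 8484, 20274]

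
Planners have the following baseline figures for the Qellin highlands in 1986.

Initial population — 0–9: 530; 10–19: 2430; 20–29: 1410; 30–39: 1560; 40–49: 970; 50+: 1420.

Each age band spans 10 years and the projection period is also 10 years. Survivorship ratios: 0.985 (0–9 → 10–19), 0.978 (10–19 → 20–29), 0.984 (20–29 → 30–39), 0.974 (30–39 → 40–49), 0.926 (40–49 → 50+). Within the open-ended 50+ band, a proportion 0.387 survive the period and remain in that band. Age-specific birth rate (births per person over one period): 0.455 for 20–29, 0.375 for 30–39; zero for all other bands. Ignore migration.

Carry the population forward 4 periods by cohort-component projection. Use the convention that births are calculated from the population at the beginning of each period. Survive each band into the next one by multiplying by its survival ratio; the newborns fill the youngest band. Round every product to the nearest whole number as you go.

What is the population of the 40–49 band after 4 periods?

490

Let group 1 be 0–9 through group 6 = 50+.
After projecting period 1:
Births: 1410 × 0.455 = 642 ; 1560 × 0.375 = 585 ⇒ total 1227
Group 2: 530 × 0.985 = 522
Group 3: 2430 × 0.978 = 2377
Group 4: 1410 × 0.984 = 1387
Group 5: 1560 × 0.974 = 1519
Group 6: 970 × 0.926 + 1420 × 0.387 = 898 + 550 = 1448
Population now: 0–9=1227, 10–19=522, 20–29=2377, 30–39=1387, 40–49=1519, 50+=1448
After projecting period 2:
Births: 2377 × 0.455 = 1082 ; 1387 × 0.375 = 520 ⇒ total 1602
Group 2: 1227 × 0.985 = 1209
Group 3: 522 × 0.978 = 511
Group 4: 2377 × 0.984 = 2339
Group 5: 1387 × 0.974 = 1351
Group 6: 1519 × 0.926 + 1448 × 0.387 = 1407 + 560 = 1967
Population now: 0–9=1602, 10–19=1209, 20–29=511, 30–39=2339, 40–49=1351, 50+=1967
After projecting period 3:
Births: 511 × 0.455 = 233 ; 2339 × 0.375 = 877 ⇒ total 1110
Group 2: 1602 × 0.985 = 1578
Group 3: 1209 × 0.978 = 1182
Group 4: 511 × 0.984 = 503
Group 5: 2339 × 0.974 = 2278
Group 6: 1351 × 0.926 + 1967 × 0.387 = 1251 + 761 = 2012
Population now: 0–9=1110, 10–19=1578, 20–29=1182, 30–39=503, 40–49=2278, 50+=2012
After projecting period 4:
Births: 1182 × 0.455 = 538 ; 503 × 0.375 = 189 ⇒ total 727
Group 2: 1110 × 0.985 = 1093
Group 3: 1578 × 0.978 = 1543
Group 4: 1182 × 0.984 = 1163
Group 5: 503 × 0.974 = 490
Group 6: 2278 × 0.926 + 2012 × 0.387 = 2109 + 779 = 2888
Population now: 0–9=727, 10–19=1093, 20–29=1543, 30–39=1163, 40–49=490, 50+=2888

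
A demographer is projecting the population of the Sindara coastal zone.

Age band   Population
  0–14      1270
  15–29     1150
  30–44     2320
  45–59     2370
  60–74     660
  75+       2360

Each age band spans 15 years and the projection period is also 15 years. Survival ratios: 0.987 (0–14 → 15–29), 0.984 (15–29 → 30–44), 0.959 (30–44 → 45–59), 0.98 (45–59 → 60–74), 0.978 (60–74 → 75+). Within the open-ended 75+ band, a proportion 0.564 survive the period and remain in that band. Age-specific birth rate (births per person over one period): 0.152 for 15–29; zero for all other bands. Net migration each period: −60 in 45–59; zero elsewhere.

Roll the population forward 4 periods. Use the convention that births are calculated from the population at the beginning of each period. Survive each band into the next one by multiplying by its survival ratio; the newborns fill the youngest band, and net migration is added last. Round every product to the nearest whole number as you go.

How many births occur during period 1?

175

Let group 1 be 0–14 through group 6 = 75+.
Period 1.
Births: 1150 * 0.152 = 175
Group 2: 1270 * 0.987 = 1253
Group 3: 1150 * 0.984 = 1132
Group 4: 2320 * 0.959 = 2225
Group 5: 2370 * 0.98 = 2323
Group 6: 660 * 0.978 + 2360 * 0.564 = 645 + 1331 = 1976
Net migration: Group 4 − 60 → 2165
End of period: [175, 1253, 1132, 2165, 2323, 1976]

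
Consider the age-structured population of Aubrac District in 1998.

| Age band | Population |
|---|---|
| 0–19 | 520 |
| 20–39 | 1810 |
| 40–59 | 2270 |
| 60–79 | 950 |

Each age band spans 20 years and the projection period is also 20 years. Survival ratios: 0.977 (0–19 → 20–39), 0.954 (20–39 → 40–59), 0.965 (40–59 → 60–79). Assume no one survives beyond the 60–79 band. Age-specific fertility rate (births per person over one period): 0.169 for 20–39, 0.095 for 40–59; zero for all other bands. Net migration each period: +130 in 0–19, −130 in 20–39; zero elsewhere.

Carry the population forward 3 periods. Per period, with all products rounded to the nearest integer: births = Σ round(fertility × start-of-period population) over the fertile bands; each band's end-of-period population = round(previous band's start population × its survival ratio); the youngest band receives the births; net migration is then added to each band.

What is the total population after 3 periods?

1302

(Groups numbered youngest = 1 to oldest = 4.)
— Period 1 —
Births: 1810 × 0.169 = 306, 2270 × 0.095 = 216 — total 522
Group 2: 520 × 0.977 = 508
Group 3: 1810 × 0.954 = 1727
Group 4: 2270 × 0.965 = 2191
Net migration: Group 1 + 130 → 652; Group 2 − 130 → 378
Giving 652 / 378 / 1727 / 2191.
— Period 2 —
Births: 378 × 0.169 = 64, 1727 × 0.095 = 164 — total 228
Group 2: 652 × 0.977 = 637
Group 3: 378 × 0.954 = 361
Group 4: 1727 × 0.965 = 1667
Net migration: Group 1 + 130 → 358; Group 2 − 130 → 507
Giving 358 / 507 / 361 / 1667.
— Period 3 —
Births: 507 × 0.169 = 86, 361 × 0.095 = 34 — total 120
Group 2: 358 × 0.977 = 350
Group 3: 507 × 0.954 = 484
Group 4: 361 × 0.965 = 348
Net migration: Group 1 + 130 → 250; Group 2 − 130 → 220
Giving 250 / 220 / 484 / 348.
Total after period 3: 250 + 220 + 484 + 348 = 1302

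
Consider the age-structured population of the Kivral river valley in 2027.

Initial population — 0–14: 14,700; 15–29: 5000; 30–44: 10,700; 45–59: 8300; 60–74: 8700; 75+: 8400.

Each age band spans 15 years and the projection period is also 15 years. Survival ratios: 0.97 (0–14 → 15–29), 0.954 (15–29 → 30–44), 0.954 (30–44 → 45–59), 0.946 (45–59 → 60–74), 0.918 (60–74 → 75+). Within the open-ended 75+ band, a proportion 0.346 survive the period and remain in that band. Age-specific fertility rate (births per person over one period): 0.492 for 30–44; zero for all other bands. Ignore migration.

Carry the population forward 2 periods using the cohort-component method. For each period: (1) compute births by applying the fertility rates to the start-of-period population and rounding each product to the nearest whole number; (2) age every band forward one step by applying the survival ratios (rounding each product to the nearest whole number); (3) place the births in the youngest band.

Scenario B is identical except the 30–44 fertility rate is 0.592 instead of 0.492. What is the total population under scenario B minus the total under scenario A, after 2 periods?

Period 1.
Births: 10700 × 0.492 = 5264
15–29: 14700 × 0.97 = 14259
30–44: 5000 × 0.954 = 4770
45–59: 10700 × 0.954 = 10208
60–74: 8300 × 0.946 = 7852
75+: 8700 × 0.918 + 8400 × 0.346 = 7987 + 2906 = 10893
Giving 5264 / 14259 / 4770 / 10208 / 7852 / 10893.
Period 2.
Births: 4770 × 0.492 = 2347
15–29: 5264 × 0.97 = 5106
30–44: 14259 × 0.954 = 13603
45–59: 4770 × 0.954 = 4551
60–74: 10208 × 0.946 = 9657
75+: 7852 × 0.918 + 10893 × 0.346 = 7208 + 3769 = 10977
Giving 2347 / 5106 / 13603 / 4551 / 9657 / 10977.
Scenario A total after 2 periods: 46241
Scenario B projection —
Period 1.
Births: 10700 × 0.592 = 6334
15–29: 14700 × 0.97 = 14259
30–44: 5000 × 0.954 = 4770
45–59: 10700 × 0.954 = 10208
60–74: 8300 × 0.946 = 7852
75+: 8700 × 0.918 + 8400 × 0.346 = 7987 + 2906 = 10893
Giving 6334 / 14259 / 4770 / 10208 / 7852 / 10893.
Period 2.
Births: 4770 × 0.592 = 2824
15–29: 6334 × 0.97 = 6144
30–44: 14259 × 0.954 = 13603
45–59: 4770 × 0.954 = 4551
60–74: 10208 × 0.946 = 9657
75+: 7852 × 0.918 + 10893 × 0.346 = 7208 + 3769 = 10977
Giving 2824 / 6144 / 13603 / 4551 / 9657 / 10977.
Scenario B total after 2 periods: 47756
Difference B − A = 47756 − 46241 = 1515

1515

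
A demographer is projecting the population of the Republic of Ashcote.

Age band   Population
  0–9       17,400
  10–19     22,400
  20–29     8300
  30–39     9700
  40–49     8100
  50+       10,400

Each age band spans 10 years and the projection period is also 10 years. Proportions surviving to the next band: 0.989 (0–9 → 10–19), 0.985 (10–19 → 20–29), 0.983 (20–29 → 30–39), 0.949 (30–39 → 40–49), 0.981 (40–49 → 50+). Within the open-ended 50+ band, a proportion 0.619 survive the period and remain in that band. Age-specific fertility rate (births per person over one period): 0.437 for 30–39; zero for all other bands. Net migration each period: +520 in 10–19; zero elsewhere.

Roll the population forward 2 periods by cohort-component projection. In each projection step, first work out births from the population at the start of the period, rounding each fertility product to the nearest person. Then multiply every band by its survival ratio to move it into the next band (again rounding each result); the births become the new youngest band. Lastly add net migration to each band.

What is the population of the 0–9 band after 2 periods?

3565

(Bands numbered youngest = 1 to oldest = 6.)
Period 1.
Births: 9700 × 0.437 = 4239
Band 2: 17400 × 0.989 = 17209
Band 3: 22400 × 0.985 = 22064
Band 4: 8300 × 0.983 = 8159
Band 5: 9700 × 0.949 = 9205
Band 6: 8100 × 0.981 + 10400 × 0.619 = 7946 + 6438 = 14384
Net migration: Band 2 + 520 → 17729
→ [4239, 17729, 22064, 8159, 9205, 14384]
Period 2.
Births: 8159 × 0.437 = 3565
Band 2: 4239 × 0.989 = 4192
Band 3: 17729 × 0.985 = 17463
Band 4: 22064 × 0.983 = 21689
Band 5: 8159 × 0.949 = 7743
Band 6: 9205 × 0.981 + 14384 × 0.619 = 9030 + 8904 = 17934
Net migration: Band 2 + 520 → 4712
→ [3565, 4712, 17463, 21689, 7743, 17934]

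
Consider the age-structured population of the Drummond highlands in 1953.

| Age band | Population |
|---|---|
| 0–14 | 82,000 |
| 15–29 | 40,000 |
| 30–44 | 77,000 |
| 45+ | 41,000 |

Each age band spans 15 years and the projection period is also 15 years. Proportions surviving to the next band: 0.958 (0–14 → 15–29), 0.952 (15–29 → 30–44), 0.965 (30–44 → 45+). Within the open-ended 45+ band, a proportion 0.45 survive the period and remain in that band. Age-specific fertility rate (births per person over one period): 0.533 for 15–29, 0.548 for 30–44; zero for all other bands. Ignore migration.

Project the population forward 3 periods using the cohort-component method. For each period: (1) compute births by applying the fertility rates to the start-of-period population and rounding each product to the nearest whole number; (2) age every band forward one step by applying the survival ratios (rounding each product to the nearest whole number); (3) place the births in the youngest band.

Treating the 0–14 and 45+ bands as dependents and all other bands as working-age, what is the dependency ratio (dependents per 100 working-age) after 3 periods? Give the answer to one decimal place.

Let band 1 be 0–14 through band 4 = 45+.
Period 1.
Births: 40000 * 0.533 = 21320, 77000 * 0.548 = 42196 → 63516
Band 2: 82000 * 0.958 = 78556
Band 3: 40000 * 0.952 = 38080
Band 4: 77000 * 0.965 + 41000 * 0.45 = 74305 + 18450 = 92755
Giving 63516 / 78556 / 38080 / 92755.
Period 2.
Births: 78556 * 0.533 = 41870, 38080 * 0.548 = 20868 → 62738
Band 2: 63516 * 0.958 = 60848
Band 3: 78556 * 0.952 = 74785
Band 4: 38080 * 0.965 + 92755 * 0.45 = 36747 + 41740 = 78487
Giving 62738 / 60848 / 74785 / 78487.
Period 3.
Births: 60848 * 0.533 = 32432, 74785 * 0.548 = 40982 → 73414
Band 2: 62738 * 0.958 = 60103
Band 3: 60848 * 0.952 = 57927
Band 4: 74785 * 0.965 + 78487 * 0.45 = 72168 + 35319 = 107487
Giving 73414 / 60103 / 57927 / 107487.
Dependents (band 0–14 + band 45+) = 73414 + 107487 = 180901; working-age = 118030; ratio = 180901/118030 × 100 = 153.3

153.3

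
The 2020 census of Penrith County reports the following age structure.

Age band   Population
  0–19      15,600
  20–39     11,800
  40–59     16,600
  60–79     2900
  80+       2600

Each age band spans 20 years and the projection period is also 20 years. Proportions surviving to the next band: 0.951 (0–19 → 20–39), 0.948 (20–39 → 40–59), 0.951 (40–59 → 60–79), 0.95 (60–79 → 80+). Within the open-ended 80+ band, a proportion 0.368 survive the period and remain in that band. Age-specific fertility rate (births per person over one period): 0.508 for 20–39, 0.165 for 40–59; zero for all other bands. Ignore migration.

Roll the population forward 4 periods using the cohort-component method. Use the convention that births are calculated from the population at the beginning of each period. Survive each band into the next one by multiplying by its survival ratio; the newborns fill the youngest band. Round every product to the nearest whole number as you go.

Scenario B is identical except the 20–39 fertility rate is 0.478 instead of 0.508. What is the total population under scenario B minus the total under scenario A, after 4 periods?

Period 1:
Births: 11800 × 0.508 = 5994  |  16600 × 0.165 = 2739 → 8733
20–39: 15600 × 0.951 = 14836
40–59: 11800 × 0.948 = 11186
60–79: 16600 × 0.951 = 15787
80+: 2900 × 0.95 + 2600 × 0.368 = 2755 + 957 = 3712
Giving 8733 / 14836 / 11186 / 15787 / 3712.
Period 2:
Births: 14836 × 0.508 = 7537  |  11186 × 0.165 = 1846 → 9383
20–39: 8733 × 0.951 = 8305
40–59: 14836 × 0.948 = 14065
60–79: 11186 × 0.951 = 10638
80+: 15787 × 0.95 + 3712 × 0.368 = 14998 + 1366 = 16364
Giving 9383 / 8305 / 14065 / 10638 / 16364.
Period 3:
Births: 8305 × 0.508 = 4219  |  14065 × 0.165 = 2321 → 6540
20–39: 9383 × 0.951 = 8923
40–59: 8305 × 0.948 = 7873
60–79: 14065 × 0.951 = 13376
80+: 10638 × 0.95 + 16364 × 0.368 = 10106 + 6022 = 16128
Giving 6540 / 8923 / 7873 / 13376 / 16128.
Period 4:
Births: 8923 × 0.508 = 4533  |  7873 × 0.165 = 1299 → 5832
20–39: 6540 × 0.951 = 6220
40–59: 8923 × 0.948 = 8459
60–79: 7873 × 0.951 = 7487
80+: 13376 × 0.95 + 16128 × 0.368 = 12707 + 5935 = 18642
Giving 5832 / 6220 / 8459 / 7487 / 18642.
Scenario A total after 4 periods: 46640
Scenario B projection —
Period 1:
Births: 11800 × 0.478 = 5640  |  16600 × 0.165 = 2739 → 8379
20–39: 15600 × 0.951 = 14836
40–59: 11800 × 0.948 = 11186
60–79: 16600 × 0.951 = 15787
80+: 2900 × 0.95 + 2600 × 0.368 = 2755 + 957 = 3712
Giving 8379 / 14836 / 11186 / 15787 / 3712.
Period 2:
Births: 14836 × 0.478 = 7092  |  11186 × 0.165 = 1846 → 8938
20–39: 8379 × 0.951 = 7968
40–59: 14836 × 0.948 = 14065
60–79: 11186 × 0.951 = 10638
80+: 15787 × 0.95 + 3712 × 0.368 = 14998 + 1366 = 16364
Giving 8938 / 7968 / 14065 / 10638 / 16364.
Period 3:
Births: 7968 × 0.478 = 3809  |  14065 × 0.165 = 2321 → 6130
20–39: 8938 × 0.951 = 8500
40–59: 7968 × 0.948 = 7554
60–79: 14065 × 0.951 = 13376
80+: 10638 × 0.95 + 16364 × 0.368 = 10106 + 6022 = 16128
Giving 6130 / 8500 / 7554 / 13376 / 16128.
Period 4:
Births: 8500 × 0.478 = 4063  |  7554 × 0.165 = 1246 → 5309
20–39: 6130 × 0.951 = 5830
40–59: 8500 × 0.948 = 8058
60–79: 7554 × 0.951 = 7184
80+: 13376 × 0.95 + 16128 × 0.368 = 12707 + 5935 = 18642
Giving 5309 / 5830 / 8058 / 7184 / 18642.
Scenario B total after 4 periods: 45023
Difference B − A = 45023 − 46640 = -1617

-1617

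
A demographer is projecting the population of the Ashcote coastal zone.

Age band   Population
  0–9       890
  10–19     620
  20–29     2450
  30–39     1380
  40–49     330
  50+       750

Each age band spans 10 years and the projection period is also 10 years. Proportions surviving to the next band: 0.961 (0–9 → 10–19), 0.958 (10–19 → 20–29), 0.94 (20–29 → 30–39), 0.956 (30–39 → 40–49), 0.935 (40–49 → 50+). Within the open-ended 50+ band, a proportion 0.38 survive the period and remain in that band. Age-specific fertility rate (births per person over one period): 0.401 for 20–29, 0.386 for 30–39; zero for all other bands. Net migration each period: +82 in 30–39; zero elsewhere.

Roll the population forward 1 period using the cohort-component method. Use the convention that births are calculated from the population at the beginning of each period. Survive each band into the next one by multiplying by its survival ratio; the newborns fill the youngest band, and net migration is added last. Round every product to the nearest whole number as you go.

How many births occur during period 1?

— Period 1 —
Births: 2450 * 0.401 = 982  |  1380 * 0.386 = 533 ⇒ total 1515
10–19: 890 * 0.961 = 855
20–29: 620 * 0.958 = 594
30–39: 2450 * 0.94 = 2303
40–49: 1380 * 0.956 = 1319
50+: 330 * 0.935 + 750 * 0.38 = 309 + 285 = 594
Net migration: 30–39 + 82 → 2385
Population now: 0–9=1515, 10–19=855, 20–29=594, 30–39=2385, 40–49=1319, 50+=594

1515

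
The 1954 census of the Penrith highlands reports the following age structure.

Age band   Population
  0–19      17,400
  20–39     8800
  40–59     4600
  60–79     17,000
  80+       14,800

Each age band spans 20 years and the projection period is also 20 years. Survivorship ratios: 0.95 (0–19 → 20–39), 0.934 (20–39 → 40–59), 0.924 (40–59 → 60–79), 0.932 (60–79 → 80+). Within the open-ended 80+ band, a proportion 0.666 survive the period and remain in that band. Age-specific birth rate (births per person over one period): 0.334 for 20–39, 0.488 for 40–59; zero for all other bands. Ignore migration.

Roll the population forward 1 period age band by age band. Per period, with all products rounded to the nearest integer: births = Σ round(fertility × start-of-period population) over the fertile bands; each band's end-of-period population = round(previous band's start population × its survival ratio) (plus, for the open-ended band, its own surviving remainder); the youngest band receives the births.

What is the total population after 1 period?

59884

(Bands numbered youngest = 1 to oldest = 5.)
Period 1.
Births: 8800 * 0.334 = 2939 ; 4600 * 0.488 = 2245 ⇒ total 5184
Band 2: 17400 * 0.95 = 16530
Band 3: 8800 * 0.934 = 8219
Band 4: 4600 * 0.924 = 4250
Band 5: 17000 * 0.932 + 14800 * 0.666 = 15844 + 9857 = 25701
Giving 5184 / 16530 / 8219 / 4250 / 25701.
Total after period 1: 5184 + 16530 + 8219 + 4250 + 25701 = 59884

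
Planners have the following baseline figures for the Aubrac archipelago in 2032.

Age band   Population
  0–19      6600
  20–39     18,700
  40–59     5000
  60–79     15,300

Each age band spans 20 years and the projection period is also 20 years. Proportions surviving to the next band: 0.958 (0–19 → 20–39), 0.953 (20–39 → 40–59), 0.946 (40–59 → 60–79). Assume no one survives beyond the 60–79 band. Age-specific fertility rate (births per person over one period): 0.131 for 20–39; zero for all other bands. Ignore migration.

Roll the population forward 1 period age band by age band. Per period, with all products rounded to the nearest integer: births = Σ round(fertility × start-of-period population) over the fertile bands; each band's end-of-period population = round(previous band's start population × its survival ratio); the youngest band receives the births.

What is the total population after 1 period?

31324

Period 1.
Births: 18700 × 0.131 = 2450
20–39: 6600 × 0.958 = 6323
40–59: 18700 × 0.953 = 17821
60–79: 5000 × 0.946 = 4730
End of period: [2450, 6323, 17821, 4730]
Total after period 1: 2450 + 6323 + 17821 + 4730 = 31324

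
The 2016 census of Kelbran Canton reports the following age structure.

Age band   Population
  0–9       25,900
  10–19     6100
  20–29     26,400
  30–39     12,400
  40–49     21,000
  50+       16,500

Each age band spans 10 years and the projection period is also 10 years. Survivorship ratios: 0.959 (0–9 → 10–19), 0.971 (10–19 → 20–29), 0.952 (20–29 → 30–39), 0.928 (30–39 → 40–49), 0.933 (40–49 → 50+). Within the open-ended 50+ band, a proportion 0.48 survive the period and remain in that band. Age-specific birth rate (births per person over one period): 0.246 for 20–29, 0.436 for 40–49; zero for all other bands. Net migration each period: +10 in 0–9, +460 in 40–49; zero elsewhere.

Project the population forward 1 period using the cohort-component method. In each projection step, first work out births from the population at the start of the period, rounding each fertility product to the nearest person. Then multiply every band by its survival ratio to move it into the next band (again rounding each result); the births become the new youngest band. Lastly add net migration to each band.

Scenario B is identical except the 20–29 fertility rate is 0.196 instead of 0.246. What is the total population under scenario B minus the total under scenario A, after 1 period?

After projecting period 1:
Births: 26400 × 0.246 = 6494  |  21000 × 0.436 = 9156 ⇒ total 15650
10–19: 25900 × 0.959 = 24838
20–29: 6100 × 0.971 = 5923
30–39: 26400 × 0.952 = 25133
40–49: 12400 × 0.928 = 11507
50+: 21000 × 0.933 + 16500 × 0.48 = 19593 + 7920 = 27513
Net migration: 0–9 + 10 → 15660; 40–49 + 460 → 11967
Population now: 0–9=15660, 10–19=24838, 20–29=5923, 30–39=25133, 40–49=11967, 50+=27513
Scenario A total after 1 period: 111034
Scenario B projection —
After projecting period 1:
Births: 26400 × 0.196 = 5174  |  21000 × 0.436 = 9156 ⇒ total 14330
10–19: 25900 × 0.959 = 24838
20–29: 6100 × 0.971 = 5923
30–39: 26400 × 0.952 = 25133
40–49: 12400 × 0.928 = 11507
50+: 21000 × 0.933 + 16500 × 0.48 = 19593 + 7920 = 27513
Net migration: 0–9 + 10 → 14340; 40–49 + 460 → 11967
Population now: 0–9=14340, 10–19=24838, 20–29=5923, 30–39=25133, 40–49=11967, 50+=27513
Scenario B total after 1 period: 109714
Difference B − A = 109714 − 111034 = -1320

-1320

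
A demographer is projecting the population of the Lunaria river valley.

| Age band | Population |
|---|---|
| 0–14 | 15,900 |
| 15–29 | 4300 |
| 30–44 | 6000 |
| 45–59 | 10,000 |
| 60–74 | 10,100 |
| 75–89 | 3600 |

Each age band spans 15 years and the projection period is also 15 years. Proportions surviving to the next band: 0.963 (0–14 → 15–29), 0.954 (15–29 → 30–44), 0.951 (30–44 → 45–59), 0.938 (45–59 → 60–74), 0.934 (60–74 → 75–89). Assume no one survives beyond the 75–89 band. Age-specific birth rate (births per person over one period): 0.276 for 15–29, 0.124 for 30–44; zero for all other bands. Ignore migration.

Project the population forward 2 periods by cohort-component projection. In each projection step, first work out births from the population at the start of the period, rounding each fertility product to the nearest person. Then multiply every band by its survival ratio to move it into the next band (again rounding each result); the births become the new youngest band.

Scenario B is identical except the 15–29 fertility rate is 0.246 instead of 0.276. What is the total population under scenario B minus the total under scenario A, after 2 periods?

-584

Let band 1 be 0–14 through band 6 = 75–89.
After projecting period 1:
Births: 4300 × 0.276 = 1187  |  6000 × 0.124 = 744 → total 1931
Band 2: 15900 × 0.963 = 15312
Band 3: 4300 × 0.954 = 4102
Band 4: 6000 × 0.951 = 5706
Band 5: 10000 × 0.938 = 9380
Band 6: 10100 × 0.934 = 9433
Population now: 0–14=1931, 15–29=15312, 30–44=4102, 45–59=5706, 60–74=9380, 75–89=9433
After projecting period 2:
Births: 15312 × 0.276 = 4226  |  4102 × 0.124 = 509 → total 4735
Band 2: 1931 × 0.963 = 1860
Band 3: 15312 × 0.954 = 14608
Band 4: 4102 × 0.951 = 3901
Band 5: 5706 × 0.938 = 5352
Band 6: 9380 × 0.934 = 8761
Population now: 0–14=4735, 15–29=1860, 30–44=14608, 45–59=3901, 60–74=5352, 75–89=8761
Scenario A total after 2 periods: 39217
Scenario B projection —
After projecting period 1:
Births: 4300 × 0.246 = 1058  |  6000 × 0.124 = 744 → total 1802
Band 2: 15900 × 0.963 = 15312
Band 3: 4300 × 0.954 = 4102
Band 4: 6000 × 0.951 = 5706
Band 5: 10000 × 0.938 = 9380
Band 6: 10100 × 0.934 = 9433
Population now: 0–14=1802, 15–29=15312, 30–44=4102, 45–59=5706, 60–74=9380, 75–89=9433
After projecting period 2:
Births: 15312 × 0.246 = 3767  |  4102 × 0.124 = 509 → total 4276
Band 2: 1802 × 0.963 = 1735
Band 3: 15312 × 0.954 = 14608
Band 4: 4102 × 0.951 = 3901
Band 5: 5706 × 0.938 = 5352
Band 6: 9380 × 0.934 = 8761
Population now: 0–14=4276, 15–29=1735, 30–44=14608, 45–59=3901, 60–74=5352, 75–89=8761
Scenario B total after 2 periods: 38633
Difference B − A = 38633 − 39217 = -584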